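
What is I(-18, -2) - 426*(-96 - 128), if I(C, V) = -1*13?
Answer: 95411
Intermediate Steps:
I(C, V) = -13
I(-18, -2) - 426*(-96 - 128) = -13 - 426*(-96 - 128) = -13 - 426*(-224) = -13 + 95424 = 95411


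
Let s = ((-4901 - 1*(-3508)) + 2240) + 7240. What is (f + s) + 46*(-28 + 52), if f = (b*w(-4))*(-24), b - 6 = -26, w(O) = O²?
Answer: 16871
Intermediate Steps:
b = -20 (b = 6 - 26 = -20)
f = 7680 (f = -20*(-4)²*(-24) = -20*16*(-24) = -320*(-24) = 7680)
s = 8087 (s = ((-4901 + 3508) + 2240) + 7240 = (-1393 + 2240) + 7240 = 847 + 7240 = 8087)
(f + s) + 46*(-28 + 52) = (7680 + 8087) + 46*(-28 + 52) = 15767 + 46*24 = 15767 + 1104 = 16871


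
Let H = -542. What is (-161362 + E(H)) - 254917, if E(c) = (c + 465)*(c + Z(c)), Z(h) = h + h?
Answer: -291077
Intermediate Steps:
Z(h) = 2*h
E(c) = 3*c*(465 + c) (E(c) = (c + 465)*(c + 2*c) = (465 + c)*(3*c) = 3*c*(465 + c))
(-161362 + E(H)) - 254917 = (-161362 + 3*(-542)*(465 - 542)) - 254917 = (-161362 + 3*(-542)*(-77)) - 254917 = (-161362 + 125202) - 254917 = -36160 - 254917 = -291077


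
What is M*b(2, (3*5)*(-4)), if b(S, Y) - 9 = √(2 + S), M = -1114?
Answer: -12254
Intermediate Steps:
b(S, Y) = 9 + √(2 + S)
M*b(2, (3*5)*(-4)) = -1114*(9 + √(2 + 2)) = -1114*(9 + √4) = -1114*(9 + 2) = -1114*11 = -12254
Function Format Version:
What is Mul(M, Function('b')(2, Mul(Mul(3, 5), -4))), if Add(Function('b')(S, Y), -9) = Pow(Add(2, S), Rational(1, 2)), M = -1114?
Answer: -12254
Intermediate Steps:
Function('b')(S, Y) = Add(9, Pow(Add(2, S), Rational(1, 2)))
Mul(M, Function('b')(2, Mul(Mul(3, 5), -4))) = Mul(-1114, Add(9, Pow(Add(2, 2), Rational(1, 2)))) = Mul(-1114, Add(9, Pow(4, Rational(1, 2)))) = Mul(-1114, Add(9, 2)) = Mul(-1114, 11) = -12254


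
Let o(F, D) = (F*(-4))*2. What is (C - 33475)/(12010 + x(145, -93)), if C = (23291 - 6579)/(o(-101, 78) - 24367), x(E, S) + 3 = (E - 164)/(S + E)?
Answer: -41010020324/14708943855 ≈ -2.7881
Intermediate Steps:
o(F, D) = -8*F (o(F, D) = -4*F*2 = -8*F)
x(E, S) = -3 + (-164 + E)/(E + S) (x(E, S) = -3 + (E - 164)/(S + E) = -3 + (-164 + E)/(E + S))
C = -16712/23559 (C = (23291 - 6579)/(-8*(-101) - 24367) = 16712/(808 - 24367) = 16712/(-23559) = 16712*(-1/23559) = -16712/23559 ≈ -0.70937)
(C - 33475)/(12010 + x(145, -93)) = (-16712/23559 - 33475)/(12010 + (-164 - 3*(-93) - 2*145)/(145 - 93)) = -788654237/(23559*(12010 + (-164 + 279 - 290)/52)) = -788654237/(23559*(12010 + (1/52)*(-175))) = -788654237/(23559*(12010 - 175/52)) = -788654237/(23559*624345/52) = -788654237/23559*52/624345 = -41010020324/14708943855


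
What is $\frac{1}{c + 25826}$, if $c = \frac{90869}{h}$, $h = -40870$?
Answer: $\frac{40870}{1055417751} \approx 3.8724 \cdot 10^{-5}$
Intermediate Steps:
$c = - \frac{90869}{40870}$ ($c = \frac{90869}{-40870} = 90869 \left(- \frac{1}{40870}\right) = - \frac{90869}{40870} \approx -2.2234$)
$\frac{1}{c + 25826} = \frac{1}{- \frac{90869}{40870} + 25826} = \frac{1}{\frac{1055417751}{40870}} = \frac{40870}{1055417751}$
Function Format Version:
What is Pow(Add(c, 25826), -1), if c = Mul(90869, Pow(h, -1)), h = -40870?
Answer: Rational(40870, 1055417751) ≈ 3.8724e-5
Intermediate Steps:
c = Rational(-90869, 40870) (c = Mul(90869, Pow(-40870, -1)) = Mul(90869, Rational(-1, 40870)) = Rational(-90869, 40870) ≈ -2.2234)
Pow(Add(c, 25826), -1) = Pow(Add(Rational(-90869, 40870), 25826), -1) = Pow(Rational(1055417751, 40870), -1) = Rational(40870, 1055417751)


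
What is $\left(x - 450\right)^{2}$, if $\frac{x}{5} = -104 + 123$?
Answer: $126025$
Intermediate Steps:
$x = 95$ ($x = 5 \left(-104 + 123\right) = 5 \cdot 19 = 95$)
$\left(x - 450\right)^{2} = \left(95 - 450\right)^{2} = \left(-355\right)^{2} = 126025$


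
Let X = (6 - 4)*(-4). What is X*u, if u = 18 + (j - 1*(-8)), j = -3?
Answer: -184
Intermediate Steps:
X = -8 (X = 2*(-4) = -8)
u = 23 (u = 18 + (-3 - 1*(-8)) = 18 + (-3 + 8) = 18 + 5 = 23)
X*u = -8*23 = -184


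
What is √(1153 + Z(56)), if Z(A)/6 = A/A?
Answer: √1159 ≈ 34.044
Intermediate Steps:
Z(A) = 6 (Z(A) = 6*(A/A) = 6*1 = 6)
√(1153 + Z(56)) = √(1153 + 6) = √1159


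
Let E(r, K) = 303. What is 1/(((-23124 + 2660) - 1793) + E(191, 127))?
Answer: -1/21954 ≈ -4.5550e-5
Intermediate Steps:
1/(((-23124 + 2660) - 1793) + E(191, 127)) = 1/(((-23124 + 2660) - 1793) + 303) = 1/((-20464 - 1793) + 303) = 1/(-22257 + 303) = 1/(-21954) = -1/21954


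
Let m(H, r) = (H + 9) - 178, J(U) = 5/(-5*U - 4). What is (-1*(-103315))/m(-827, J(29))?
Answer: -103315/996 ≈ -103.73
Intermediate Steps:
J(U) = 5/(-4 - 5*U)
m(H, r) = -169 + H (m(H, r) = (9 + H) - 178 = -169 + H)
(-1*(-103315))/m(-827, J(29)) = (-1*(-103315))/(-169 - 827) = 103315/(-996) = 103315*(-1/996) = -103315/996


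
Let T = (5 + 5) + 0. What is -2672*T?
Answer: -26720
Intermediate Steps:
T = 10 (T = 10 + 0 = 10)
-2672*T = -2672*10 = -26720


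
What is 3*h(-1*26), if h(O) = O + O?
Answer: -156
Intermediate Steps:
h(O) = 2*O
3*h(-1*26) = 3*(2*(-1*26)) = 3*(2*(-26)) = 3*(-52) = -156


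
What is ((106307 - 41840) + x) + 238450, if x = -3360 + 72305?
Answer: 371862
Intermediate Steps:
x = 68945
((106307 - 41840) + x) + 238450 = ((106307 - 41840) + 68945) + 238450 = (64467 + 68945) + 238450 = 133412 + 238450 = 371862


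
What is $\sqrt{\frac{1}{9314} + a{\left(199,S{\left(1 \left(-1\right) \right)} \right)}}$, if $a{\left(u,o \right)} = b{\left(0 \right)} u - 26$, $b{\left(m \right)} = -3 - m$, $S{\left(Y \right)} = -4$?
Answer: $\frac{i \sqrt{54045611994}}{9314} \approx 24.96 i$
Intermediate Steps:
$a{\left(u,o \right)} = -26 - 3 u$ ($a{\left(u,o \right)} = \left(-3 - 0\right) u - 26 = \left(-3 + 0\right) u - 26 = - 3 u - 26 = -26 - 3 u$)
$\sqrt{\frac{1}{9314} + a{\left(199,S{\left(1 \left(-1\right) \right)} \right)}} = \sqrt{\frac{1}{9314} - 623} = \sqrt{- \frac{5802621}{9314}} = \frac{i \sqrt{54045611994}}{9314}$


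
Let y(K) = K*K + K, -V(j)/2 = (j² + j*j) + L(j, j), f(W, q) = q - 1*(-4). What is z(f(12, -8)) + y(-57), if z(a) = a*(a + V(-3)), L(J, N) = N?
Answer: 3328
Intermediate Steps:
f(W, q) = 4 + q (f(W, q) = q + 4 = 4 + q)
V(j) = -4*j² - 2*j (V(j) = -2*((j² + j*j) + j) = -2*((j² + j²) + j) = -2*(2*j² + j) = -2*(j + 2*j²) = -4*j² - 2*j)
y(K) = K + K² (y(K) = K² + K = K + K²)
z(a) = a*(-30 + a) (z(a) = a*(a + 2*(-3)*(-1 - 2*(-3))) = a*(a + 2*(-3)*(-1 + 6)) = a*(a + 2*(-3)*5) = a*(a - 30) = a*(-30 + a))
z(f(12, -8)) + y(-57) = (4 - 8)*(-30 + (4 - 8)) - 57*(1 - 57) = -4*(-30 - 4) - 57*(-56) = -4*(-34) + 3192 = 136 + 3192 = 3328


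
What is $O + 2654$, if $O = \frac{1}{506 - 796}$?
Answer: $\frac{769659}{290} \approx 2654.0$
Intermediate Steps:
$O = - \frac{1}{290}$ ($O = \frac{1}{-290} = - \frac{1}{290} \approx -0.0034483$)
$O + 2654 = - \frac{1}{290} + 2654 = \frac{769659}{290}$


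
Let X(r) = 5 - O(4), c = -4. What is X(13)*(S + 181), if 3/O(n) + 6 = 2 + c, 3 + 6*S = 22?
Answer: 47515/48 ≈ 989.90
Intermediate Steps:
S = 19/6 (S = -1/2 + (1/6)*22 = -1/2 + 11/3 = 19/6 ≈ 3.1667)
O(n) = -3/8 (O(n) = 3/(-6 + (2 - 4)) = 3/(-6 - 2) = 3/(-8) = 3*(-1/8) = -3/8)
X(r) = 43/8 (X(r) = 5 - 1*(-3/8) = 5 + 3/8 = 43/8)
X(13)*(S + 181) = 43*(19/6 + 181)/8 = (43/8)*(1105/6) = 47515/48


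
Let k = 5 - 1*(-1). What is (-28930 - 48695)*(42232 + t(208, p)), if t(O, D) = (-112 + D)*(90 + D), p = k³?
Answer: -5748597000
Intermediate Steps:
k = 6 (k = 5 + 1 = 6)
p = 216 (p = 6³ = 216)
(-28930 - 48695)*(42232 + t(208, p)) = (-28930 - 48695)*(42232 + (-10080 + 216² - 22*216)) = -77625*(42232 + (-10080 + 46656 - 4752)) = -77625*(42232 + 31824) = -77625*74056 = -5748597000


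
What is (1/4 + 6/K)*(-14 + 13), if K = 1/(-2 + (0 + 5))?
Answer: -73/4 ≈ -18.250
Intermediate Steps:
K = 1/3 (K = 1/(-2 + 5) = 1/3 ≈ 0.33333)
(1/4 + 6/K)*(-14 + 13) = (1/4 + 6/(1/3))*(-14 + 13) = (1*(1/4) + 6*3)*(-1) = (1/4 + 18)*(-1) = (73/4)*(-1) = -73/4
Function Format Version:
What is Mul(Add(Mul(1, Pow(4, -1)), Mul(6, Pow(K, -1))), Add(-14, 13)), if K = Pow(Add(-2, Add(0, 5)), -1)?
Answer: Rational(-73, 4) ≈ -18.250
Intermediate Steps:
K = Rational(1, 3) (K = Pow(Add(-2, 5), -1) = Pow(3, -1) = Rational(1, 3) ≈ 0.33333)
Mul(Add(Mul(1, Pow(4, -1)), Mul(6, Pow(K, -1))), Add(-14, 13)) = Mul(Add(Mul(1, Pow(4, -1)), Mul(6, Pow(Rational(1, 3), -1))), Add(-14, 13)) = Mul(Add(Mul(1, Rational(1, 4)), Mul(6, 3)), -1) = Mul(Add(Rational(1, 4), 18), -1) = Mul(Rational(73, 4), -1) = Rational(-73, 4)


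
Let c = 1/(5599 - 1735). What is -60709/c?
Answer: -234579576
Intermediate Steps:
c = 1/3864 ≈ 0.00025880
-60709/c = -60709/1/3864 = -60709*3864 = -234579576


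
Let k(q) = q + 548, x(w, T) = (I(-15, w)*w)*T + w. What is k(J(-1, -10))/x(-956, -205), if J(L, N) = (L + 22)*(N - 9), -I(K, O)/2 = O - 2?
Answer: 149/375496724 ≈ 3.9681e-7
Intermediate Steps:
I(K, O) = 4 - 2*O (I(K, O) = -2*(O - 2) = -2*(-2 + O) = 4 - 2*O)
J(L, N) = (-9 + N)*(22 + L) (J(L, N) = (22 + L)*(-9 + N) = (-9 + N)*(22 + L))
x(w, T) = w + T*w*(4 - 2*w) (x(w, T) = ((4 - 2*w)*w)*T + w = (w*(4 - 2*w))*T + w = T*w*(4 - 2*w) + w = w + T*w*(4 - 2*w))
k(q) = 548 + q
k(J(-1, -10))/x(-956, -205) = (548 + (-198 - 9*(-1) + 22*(-10) - 1*(-10)))/((-1*(-956)*(-1 + 2*(-205)*(-2 - 956)))) = (548 + (-198 + 9 - 220 + 10))/((-1*(-956)*(-1 + 2*(-205)*(-958)))) = (548 - 399)/((-1*(-956)*(-1 + 392780))) = 149/((-1*(-956)*392779)) = 149/375496724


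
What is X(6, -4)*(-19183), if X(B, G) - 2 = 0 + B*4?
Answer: -498758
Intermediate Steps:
X(B, G) = 2 + 4*B (X(B, G) = 2 + (0 + B*4) = 2 + (0 + 4*B) = 2 + 4*B)
X(6, -4)*(-19183) = (2 + 4*6)*(-19183) = (2 + 24)*(-19183) = 26*(-19183) = -498758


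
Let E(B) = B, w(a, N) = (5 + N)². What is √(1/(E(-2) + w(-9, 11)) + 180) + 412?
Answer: 412 + √11613134/254 ≈ 425.42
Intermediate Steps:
√(1/(E(-2) + w(-9, 11)) + 180) + 412 = √(1/(-2 + (5 + 11)²) + 180) + 412 = √(1/(-2 + 16²) + 180) + 412 = √(1/(-2 + 256) + 180) + 412 = √(1/254 + 180) + 412 = √(45721/254) + 412 = √11613134/254 + 412 = 412 + √11613134/254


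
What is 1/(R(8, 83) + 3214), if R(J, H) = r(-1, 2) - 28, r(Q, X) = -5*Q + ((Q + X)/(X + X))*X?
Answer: 2/6383 ≈ 0.00031333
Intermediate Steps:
r(Q, X) = X/2 - 9*Q/2 (r(Q, X) = -5*Q + ((Q + X)/((2*X)))*X = -5*Q + ((Q + X)*(1/(2*X)))*X = -5*Q + ((Q + X)/(2*X))*X = -5*Q + (Q/2 + X/2) = X/2 - 9*Q/2)
R(J, H) = -45/2 (R(J, H) = ((½)*2 - 9/2*(-1)) - 28 = (1 + 9/2) - 28 = 11/2 - 28 = -45/2)
1/(R(8, 83) + 3214) = 1/(-45/2 + 3214) = 1/(6383/2) = 2/6383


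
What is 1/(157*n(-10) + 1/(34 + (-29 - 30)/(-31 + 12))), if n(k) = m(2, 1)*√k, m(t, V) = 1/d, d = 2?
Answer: 26790/61255846847 - 78032925*I*√10/61255846847 ≈ 4.3735e-7 - 0.0040284*I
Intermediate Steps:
m(t, V) = ½ (m(t, V) = 1/2 = ½)
n(k) = √k/2
1/(157*n(-10) + 1/(34 + (-29 - 30)/(-31 + 12))) = 1/(157*(√(-10)/2) + 1/(34 + (-29 - 30)/(-31 + 12))) = 1/(157*((I*√10)/2) + 1/(34 - 59/(-19))) = 1/(157*(I*√10/2) + 1/(34 - 59*(-1/19))) = 1/(157*I*√10/2 + 1/(34 + 59/19)) = 1/(157*I*√10/2 + 1/(705/19)) = 1/(157*I*√10/2 + 19/705) = 1/(19/705 + 157*I*√10/2)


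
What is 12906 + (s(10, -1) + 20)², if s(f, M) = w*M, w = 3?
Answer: 13195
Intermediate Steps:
s(f, M) = 3*M
12906 + (s(10, -1) + 20)² = 12906 + (3*(-1) + 20)² = 12906 + (-3 + 20)² = 12906 + 17² = 12906 + 289 = 13195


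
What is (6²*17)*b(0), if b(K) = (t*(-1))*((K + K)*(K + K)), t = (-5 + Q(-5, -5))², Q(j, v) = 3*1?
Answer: 0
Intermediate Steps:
Q(j, v) = 3
t = 4 (t = (-5 + 3)² = (-2)² = 4)
b(K) = -16*K² (b(K) = (4*(-1))*((K + K)*(K + K)) = -4*2*K*2*K = -16*K²)
(6²*17)*b(0) = (6²*17)*(-16*0²) = (36*17)*(-16*0) = 612*0 = 0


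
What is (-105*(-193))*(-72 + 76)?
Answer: 81060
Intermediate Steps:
(-105*(-193))*(-72 + 76) = 20265*4 = 81060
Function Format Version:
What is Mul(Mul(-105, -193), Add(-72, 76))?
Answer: 81060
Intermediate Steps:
Mul(Mul(-105, -193), Add(-72, 76)) = Mul(20265, 4) = 81060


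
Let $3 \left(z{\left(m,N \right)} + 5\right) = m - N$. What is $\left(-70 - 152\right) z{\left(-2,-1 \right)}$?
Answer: $1184$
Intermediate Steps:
$z{\left(m,N \right)} = -5 - \frac{N}{3} + \frac{m}{3}$ ($z{\left(m,N \right)} = -5 + \frac{m - N}{3} = -5 - \left(- \frac{m}{3} + \frac{N}{3}\right) = -5 - \frac{N}{3} + \frac{m}{3}$)
$\left(-70 - 152\right) z{\left(-2,-1 \right)} = \left(-70 - 152\right) \left(-5 - - \frac{1}{3} + \frac{1}{3} \left(-2\right)\right) = - 222 \left(-5 + \frac{1}{3} - \frac{2}{3}\right) = \left(-222\right) \left(- \frac{16}{3}\right) = 1184$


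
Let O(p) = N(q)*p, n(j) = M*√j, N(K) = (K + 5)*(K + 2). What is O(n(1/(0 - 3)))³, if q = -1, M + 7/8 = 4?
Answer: -15625*I*√3/72 ≈ -375.88*I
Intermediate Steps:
M = 25/8 (M = -7/8 + 4 = 25/8 ≈ 3.1250)
N(K) = (2 + K)*(5 + K) (N(K) = (5 + K)*(2 + K) = (2 + K)*(5 + K))
n(j) = 25*√j/8
O(p) = 4*p (O(p) = (10 + (-1)² + 7*(-1))*p = (10 + 1 - 7)*p = 4*p)
O(n(1/(0 - 3)))³ = (4*(25*√(1/(0 - 3))/8))³ = (4*(25*√(1/(-3))/8))³ = (4*(25*√(-⅓)/8))³ = (4*(25*(I*√3/3)/8))³ = (4*(25*I*√3/24))³ = (25*I*√3/6)³ = -15625*I*√3/72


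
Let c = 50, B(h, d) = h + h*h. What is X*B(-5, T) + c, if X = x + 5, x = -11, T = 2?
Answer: -70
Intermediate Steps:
B(h, d) = h + h**2
X = -6 (X = -11 + 5 = -6)
X*B(-5, T) + c = -(-30)*(1 - 5) + 50 = -(-30)*(-4) + 50 = -6*20 + 50 = -120 + 50 = -70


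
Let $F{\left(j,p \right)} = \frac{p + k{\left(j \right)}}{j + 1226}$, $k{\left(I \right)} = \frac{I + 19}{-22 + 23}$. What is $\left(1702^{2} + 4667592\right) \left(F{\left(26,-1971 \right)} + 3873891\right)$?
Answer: $\frac{9172037425796994}{313} \approx 2.9304 \cdot 10^{13}$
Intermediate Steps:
$k{\left(I \right)} = 19 + I$ ($k{\left(I \right)} = \frac{19 + I}{1} = \left(19 + I\right) 1 = 19 + I$)
$F{\left(j,p \right)} = \frac{19 + j + p}{1226 + j}$ ($F{\left(j,p \right)} = \frac{p + \left(19 + j\right)}{j + 1226} = \frac{19 + j + p}{1226 + j}$)
$\left(1702^{2} + 4667592\right) \left(F{\left(26,-1971 \right)} + 3873891\right) = \left(1702^{2} + 4667592\right) \left(\frac{19 + 26 - 1971}{1226 + 26} + 3873891\right) = \left(2896804 + 4667592\right) \left(\frac{1}{1252} \left(-1926\right) + 3873891\right) = 7564396 \left(\frac{1}{1252} \left(-1926\right) + 3873891\right) = 7564396 \left(- \frac{963}{626} + 3873891\right) = 7564396 \cdot \frac{2425054803}{626} = \frac{9172037425796994}{313}$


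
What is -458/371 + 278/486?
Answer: -59725/90153 ≈ -0.66249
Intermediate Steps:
-458/371 + 278/486 = -458*1/371 + 278*(1/486) = -458/371 + 139/243 = -59725/90153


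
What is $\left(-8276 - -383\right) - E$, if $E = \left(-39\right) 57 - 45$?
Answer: $-5625$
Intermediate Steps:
$E = -2268$ ($E = -2223 - 45 = -2268$)
$\left(-8276 - -383\right) - E = \left(-8276 - -383\right) - -2268 = \left(-8276 + 383\right) + 2268 = -7893 + 2268 = -5625$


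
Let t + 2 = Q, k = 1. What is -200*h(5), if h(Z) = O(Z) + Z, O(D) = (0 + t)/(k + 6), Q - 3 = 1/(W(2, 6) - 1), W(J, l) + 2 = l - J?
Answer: -7400/7 ≈ -1057.1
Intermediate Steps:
W(J, l) = -2 + l - J (W(J, l) = -2 + (l - J) = -2 + l - J)
Q = 4 (Q = 3 + 1/((-2 + 6 - 1*2) - 1) = 3 + 1/((-2 + 6 - 2) - 1) = 3 + 1/(2 - 1) = 3 + 1/1 = 3 + 1 = 4)
t = 2 (t = -2 + 4 = 2)
O(D) = 2/7 (O(D) = (0 + 2)/(1 + 6) = 2/7)
h(Z) = 2/7 + Z
-200*h(5) = -200*(2/7 + 5) = -200*37/7 = -7400/7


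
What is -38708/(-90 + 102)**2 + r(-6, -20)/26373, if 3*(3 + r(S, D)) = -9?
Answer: -85070579/316476 ≈ -268.81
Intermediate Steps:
r(S, D) = -6 (r(S, D) = -3 + (1/3)*(-9) = -3 - 3 = -6)
-38708/(-90 + 102)**2 + r(-6, -20)/26373 = -38708/(-90 + 102)**2 - 6/26373 = -38708/(12**2) - 6*1/26373 = -38708/144 - 2/8791 = -38708*1/144 - 2/8791 = -9677/36 - 2/8791 = -85070579/316476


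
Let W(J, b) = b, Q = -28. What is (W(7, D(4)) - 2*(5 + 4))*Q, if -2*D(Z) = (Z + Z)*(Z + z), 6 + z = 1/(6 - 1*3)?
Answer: 952/3 ≈ 317.33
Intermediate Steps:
z = -17/3 (z = -6 + 1/(6 - 1*3) = -6 + 1/(6 - 3) = -6 + 1/3 = -17/3 ≈ -5.6667)
D(Z) = -Z*(-17/3 + Z) (D(Z) = -(Z + Z)*(Z - 17/3)/2 = -2*Z*(-17/3 + Z)/2 = -Z*(-17/3 + Z))
(W(7, D(4)) - 2*(5 + 4))*Q = ((1/3)*4*(17 - 3*4) - 2*(5 + 4))*(-28) = ((1/3)*4*(17 - 12) - 2*9)*(-28) = ((1/3)*4*5 - 18)*(-28) = (20/3 - 18)*(-28) = -34/3*(-28) = 952/3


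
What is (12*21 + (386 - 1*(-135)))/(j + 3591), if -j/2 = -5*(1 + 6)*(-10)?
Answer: 773/2891 ≈ 0.26738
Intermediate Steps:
j = -700 (j = -2*(-5*(1 + 6))*(-10) = -2*(-5*7)*(-10) = -(-70)*(-10) = -2*350 = -700)
(12*21 + (386 - 1*(-135)))/(j + 3591) = (12*21 + (386 - 1*(-135)))/(-700 + 3591) = (252 + (386 + 135))/2891 = (252 + 521)*(1/2891) = 773*(1/2891) = 773/2891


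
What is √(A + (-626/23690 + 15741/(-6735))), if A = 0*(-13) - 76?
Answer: 2*I*√22165487799113/1063681 ≈ 8.8523*I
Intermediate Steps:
A = -76 (A = 0 - 76 = -76)
√(A + (-626/23690 + 15741/(-6735))) = √(-76 + (-626/23690 + 15741/(-6735))) = √(-76 + (-626*1/23690 + 15741*(-1/6735))) = √(-76 + (-313/11845 - 5247/2245)) = √(-76 - 2514136/1063681) = √(-83353892/1063681) = 2*I*√22165487799113/1063681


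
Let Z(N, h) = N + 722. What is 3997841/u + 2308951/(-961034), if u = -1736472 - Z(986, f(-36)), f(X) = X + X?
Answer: -3927716788387/835225039060 ≈ -4.7026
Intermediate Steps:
f(X) = 2*X
Z(N, h) = 722 + N
u = -1738180 (u = -1736472 - (722 + 986) = -1736472 - 1*1708 = -1736472 - 1708 = -1738180)
3997841/u + 2308951/(-961034) = 3997841/(-1738180) + 2308951/(-961034) = 3997841*(-1/1738180) + 2308951*(-1/961034) = -3997841/1738180 - 2308951/961034 = -3927716788387/835225039060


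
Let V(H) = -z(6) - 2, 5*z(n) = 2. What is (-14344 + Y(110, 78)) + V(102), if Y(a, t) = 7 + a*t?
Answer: -28797/5 ≈ -5759.4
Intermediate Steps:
z(n) = ⅖ (z(n) = (⅕)*2 = ⅖)
V(H) = -12/5 (V(H) = -1*⅖ - 2 = -⅖ - 2 = -12/5)
(-14344 + Y(110, 78)) + V(102) = (-14344 + (7 + 110*78)) - 12/5 = (-14344 + (7 + 8580)) - 12/5 = (-14344 + 8587) - 12/5 = -5757 - 12/5 = -28797/5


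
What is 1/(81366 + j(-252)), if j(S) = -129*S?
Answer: 1/113874 ≈ 8.7816e-6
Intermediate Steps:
1/(81366 + j(-252)) = 1/(81366 - 129*(-252)) = 1/(81366 + 32508) = 1/113874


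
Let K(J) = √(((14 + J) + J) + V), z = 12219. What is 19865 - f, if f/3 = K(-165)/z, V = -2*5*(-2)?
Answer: 19865 - 2*I*√74/4073 ≈ 19865.0 - 0.0042241*I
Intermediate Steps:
V = 20 (V = -10*(-2) = 20)
K(J) = √(34 + 2*J) (K(J) = √(((14 + J) + J) + 20) = √((14 + 2*J) + 20) = √(34 + 2*J))
f = 2*I*√74/4073 (f = 3*(√(34 + 2*(-165))/12219) = 3*(√(34 - 330)*(1/12219)) = 3*(√(-296)*(1/12219)) = 3*((2*I*√74)*(1/12219)) = 3*(2*I*√74/12219) = 2*I*√74/4073 ≈ 0.0042241*I)
19865 - f = 19865 - 2*I*√74/4073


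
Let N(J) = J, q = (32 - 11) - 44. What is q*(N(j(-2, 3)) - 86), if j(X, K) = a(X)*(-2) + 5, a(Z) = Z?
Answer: 1771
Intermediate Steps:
q = -23 (q = 21 - 44 = -23)
j(X, K) = 5 - 2*X (j(X, K) = X*(-2) + 5 = -2*X + 5 = 5 - 2*X)
q*(N(j(-2, 3)) - 86) = -23*((5 - 2*(-2)) - 86) = -23*((5 + 4) - 86) = -23*(9 - 86) = -23*(-77) = 1771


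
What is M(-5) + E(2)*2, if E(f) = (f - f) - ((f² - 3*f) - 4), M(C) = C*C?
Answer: 37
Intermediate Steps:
M(C) = C²
E(f) = 4 - f² + 3*f (E(f) = 0 - (-4 + f² - 3*f) = 0 + (4 - f² + 3*f) = 4 - f² + 3*f)
M(-5) + E(2)*2 = (-5)² + (4 - 1*2² + 3*2)*2 = 25 + (4 - 1*4 + 6)*2 = 25 + (4 - 4 + 6)*2 = 25 + 6*2 = 25 + 12 = 37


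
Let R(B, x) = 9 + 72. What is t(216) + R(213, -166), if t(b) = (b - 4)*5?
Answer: 1141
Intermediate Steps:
R(B, x) = 81
t(b) = -20 + 5*b (t(b) = (-4 + b)*5 = -20 + 5*b)
t(216) + R(213, -166) = (-20 + 5*216) + 81 = (-20 + 1080) + 81 = 1060 + 81 = 1141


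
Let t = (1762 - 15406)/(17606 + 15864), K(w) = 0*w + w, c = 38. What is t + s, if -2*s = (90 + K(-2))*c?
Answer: -27987742/16735 ≈ -1672.4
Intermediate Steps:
K(w) = w (K(w) = 0 + w = w)
t = -6822/16735 (t = -13644/33470 = -13644*1/33470 = -6822/16735 ≈ -0.40765)
s = -1672 (s = -(90 - 2)*38/2 = -44*38 = -½*3344 = -1672)
t + s = -6822/16735 - 1672 = -27987742/16735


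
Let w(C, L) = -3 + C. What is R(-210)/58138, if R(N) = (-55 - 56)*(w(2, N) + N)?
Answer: 23421/58138 ≈ 0.40285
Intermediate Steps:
R(N) = 111 - 111*N (R(N) = (-55 - 56)*((-3 + 2) + N) = -111*(-1 + N) = 111 - 111*N)
R(-210)/58138 = (111 - 111*(-210))/58138 = (111 + 23310)*(1/58138) = 23421*(1/58138) = 23421/58138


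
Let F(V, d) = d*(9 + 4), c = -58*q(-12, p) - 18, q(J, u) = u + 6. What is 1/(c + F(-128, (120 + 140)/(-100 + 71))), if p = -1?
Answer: -29/12312 ≈ -0.0023554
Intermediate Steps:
q(J, u) = 6 + u
c = -308 (c = -58*(6 - 1) - 18 = -58*5 - 18 = -290 - 18 = -308)
F(V, d) = 13*d (F(V, d) = d*13 = 13*d)
1/(c + F(-128, (120 + 140)/(-100 + 71))) = 1/(-308 + 13*((120 + 140)/(-100 + 71))) = 1/(-308 + 13*(260/(-29))) = 1/(-308 + 13*(260*(-1/29))) = 1/(-308 + 13*(-260/29)) = 1/(-308 - 3380/29) = 1/(-12312/29) = -29/12312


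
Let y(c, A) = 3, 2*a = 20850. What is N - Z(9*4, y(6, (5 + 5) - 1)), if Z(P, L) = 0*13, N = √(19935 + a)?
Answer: 2*√7590 ≈ 174.24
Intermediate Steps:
a = 10425 (a = (½)*20850 = 10425)
N = 2*√7590 (N = √(19935 + 10425) = √30360 = 2*√7590 ≈ 174.24)
Z(P, L) = 0
N - Z(9*4, y(6, (5 + 5) - 1)) = 2*√7590 - 1*0 = 2*√7590 + 0 = 2*√7590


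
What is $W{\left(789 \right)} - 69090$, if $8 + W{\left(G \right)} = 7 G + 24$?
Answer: $-63551$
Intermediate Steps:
$W{\left(G \right)} = 16 + 7 G$ ($W{\left(G \right)} = -8 + \left(7 G + 24\right) = -8 + \left(24 + 7 G\right) = 16 + 7 G$)
$W{\left(789 \right)} - 69090 = \left(16 + 7 \cdot 789\right) - 69090 = \left(16 + 5523\right) - 69090 = 5539 - 69090 = -63551$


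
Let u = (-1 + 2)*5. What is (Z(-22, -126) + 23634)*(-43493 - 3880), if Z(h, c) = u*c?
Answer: -1089768492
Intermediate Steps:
u = 5 (u = 1*5 = 5)
Z(h, c) = 5*c
(Z(-22, -126) + 23634)*(-43493 - 3880) = (5*(-126) + 23634)*(-43493 - 3880) = (-630 + 23634)*(-47373) = 23004*(-47373) = -1089768492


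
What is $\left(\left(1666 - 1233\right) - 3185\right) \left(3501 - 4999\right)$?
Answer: $4122496$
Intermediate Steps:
$\left(\left(1666 - 1233\right) - 3185\right) \left(3501 - 4999\right) = \left(\left(1666 - 1233\right) - 3185\right) \left(-1498\right) = \left(433 - 3185\right) \left(-1498\right) = \left(-2752\right) \left(-1498\right) = 4122496$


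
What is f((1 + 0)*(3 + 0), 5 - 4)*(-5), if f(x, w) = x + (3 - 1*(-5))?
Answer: -55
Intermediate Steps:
f(x, w) = 8 + x (f(x, w) = x + (3 + 5) = x + 8 = 8 + x)
f((1 + 0)*(3 + 0), 5 - 4)*(-5) = (8 + (1 + 0)*(3 + 0))*(-5) = (8 + 1*3)*(-5) = (8 + 3)*(-5) = 11*(-5) = -55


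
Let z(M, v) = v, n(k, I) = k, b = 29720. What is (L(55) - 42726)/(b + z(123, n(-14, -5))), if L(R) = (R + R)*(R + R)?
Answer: -15313/14853 ≈ -1.0310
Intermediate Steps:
L(R) = 4*R² (L(R) = (2*R)*(2*R) = 4*R²)
(L(55) - 42726)/(b + z(123, n(-14, -5))) = (4*55² - 42726)/(29720 - 14) = (4*3025 - 42726)/29706 = (12100 - 42726)*(1/29706) = -30626*1/29706 = -15313/14853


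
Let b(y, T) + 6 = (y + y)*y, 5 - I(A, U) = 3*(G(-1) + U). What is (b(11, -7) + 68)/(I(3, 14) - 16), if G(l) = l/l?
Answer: -38/7 ≈ -5.4286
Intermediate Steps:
G(l) = 1
I(A, U) = 2 - 3*U (I(A, U) = 5 - 3*(1 + U) = 5 - (3 + 3*U) = 5 + (-3 - 3*U) = 2 - 3*U)
b(y, T) = -6 + 2*y² (b(y, T) = -6 + (y + y)*y = -6 + (2*y)*y = -6 + 2*y²)
(b(11, -7) + 68)/(I(3, 14) - 16) = ((-6 + 2*11²) + 68)/((2 - 3*14) - 16) = ((-6 + 2*121) + 68)/((2 - 42) - 16) = ((-6 + 242) + 68)/(-40 - 16) = (236 + 68)/(-56) = 304*(-1/56) = -38/7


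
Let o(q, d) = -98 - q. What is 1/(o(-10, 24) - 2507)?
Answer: -1/2595 ≈ -0.00038536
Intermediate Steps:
1/(o(-10, 24) - 2507) = 1/((-98 - 1*(-10)) - 2507) = 1/((-98 + 10) - 2507) = 1/(-88 - 2507) = 1/(-2595) = -1/2595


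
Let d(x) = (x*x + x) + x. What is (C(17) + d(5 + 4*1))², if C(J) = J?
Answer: 13456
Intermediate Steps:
d(x) = x² + 2*x (d(x) = (x² + x) + x = (x + x²) + x = x² + 2*x)
(C(17) + d(5 + 4*1))² = (17 + (5 + 4*1)*(2 + (5 + 4*1)))² = (17 + (5 + 4)*(2 + (5 + 4)))² = (17 + 9*(2 + 9))² = (17 + 9*11)² = (17 + 99)² = 116² = 13456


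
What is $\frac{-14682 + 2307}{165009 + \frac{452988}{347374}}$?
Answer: $- \frac{716458875}{9553381559} \approx -0.074995$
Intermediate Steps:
$\frac{-14682 + 2307}{165009 + \frac{452988}{347374}} = - \frac{12375}{165009 + 452988 \cdot \frac{1}{347374}} = - \frac{12375}{165009 + \frac{226494}{173687}} = - \frac{12375}{\frac{28660144677}{173687}} = \left(-12375\right) \frac{173687}{28660144677} = - \frac{716458875}{9553381559}$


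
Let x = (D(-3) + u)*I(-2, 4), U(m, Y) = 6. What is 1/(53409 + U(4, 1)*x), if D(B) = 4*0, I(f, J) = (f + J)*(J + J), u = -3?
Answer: 1/53121 ≈ 1.8825e-5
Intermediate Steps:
I(f, J) = 2*J*(J + f) (I(f, J) = (J + f)*(2*J) = 2*J*(J + f))
D(B) = 0
x = -48 (x = (0 - 3)*(2*4*(4 - 2)) = -6*4*2 = -3*16 = -48)
1/(53409 + U(4, 1)*x) = 1/(53409 + 6*(-48)) = 1/(53409 - 288) = 1/53121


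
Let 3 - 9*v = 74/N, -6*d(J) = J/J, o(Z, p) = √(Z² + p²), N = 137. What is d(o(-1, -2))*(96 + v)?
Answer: -118705/7398 ≈ -16.046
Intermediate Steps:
d(J) = -⅙ (d(J) = -J/(6*J) = -⅙*1 = -⅙)
v = 337/1233 (v = ⅓ - 74/(9*137) = ⅓ - ⅑*74/137 = ⅓ - 74/1233 = 337/1233 ≈ 0.27332)
d(o(-1, -2))*(96 + v) = -(96 + 337/1233)/6 = -⅙*118705/1233 = -118705/7398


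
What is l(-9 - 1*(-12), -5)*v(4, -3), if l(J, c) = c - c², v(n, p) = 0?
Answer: 0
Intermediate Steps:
l(-9 - 1*(-12), -5)*v(4, -3) = -5*(1 - 1*(-5))*0 = -5*(1 + 5)*0 = -5*6*0 = -30*0 = 0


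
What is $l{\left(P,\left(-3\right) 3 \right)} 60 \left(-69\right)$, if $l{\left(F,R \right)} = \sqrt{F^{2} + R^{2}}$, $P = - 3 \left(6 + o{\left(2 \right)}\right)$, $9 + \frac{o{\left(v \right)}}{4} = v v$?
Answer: $- 12420 \sqrt{205} \approx -1.7783 \cdot 10^{5}$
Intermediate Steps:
$o{\left(v \right)} = -36 + 4 v^{2}$ ($o{\left(v \right)} = -36 + 4 v v = -36 + 4 v^{2}$)
$P = 42$ ($P = - 3 \left(6 - \left(36 - 4 \cdot 2^{2}\right)\right) = - 3 \left(6 + \left(-36 + 4 \cdot 4\right)\right) = - 3 \left(6 + \left(-36 + 16\right)\right) = - 3 \left(6 - 20\right) = \left(-3\right) \left(-14\right) = 42$)
$l{\left(P,\left(-3\right) 3 \right)} 60 \left(-69\right) = \sqrt{42^{2} + \left(\left(-3\right) 3\right)^{2}} \cdot 60 \left(-69\right) = \sqrt{1764 + \left(-9\right)^{2}} \cdot 60 \left(-69\right) = \sqrt{1764 + 81} \cdot 60 \left(-69\right) = \sqrt{1845} \cdot 60 \left(-69\right) = 3 \sqrt{205} \cdot 60 \left(-69\right) = 180 \sqrt{205} \left(-69\right) = - 12420 \sqrt{205}$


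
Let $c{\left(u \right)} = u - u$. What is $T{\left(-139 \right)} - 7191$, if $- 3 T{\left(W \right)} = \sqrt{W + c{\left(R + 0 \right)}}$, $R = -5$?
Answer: $-7191 - \frac{i \sqrt{139}}{3} \approx -7191.0 - 3.9299 i$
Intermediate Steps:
$c{\left(u \right)} = 0$
$T{\left(W \right)} = - \frac{\sqrt{W}}{3}$ ($T{\left(W \right)} = - \frac{\sqrt{W + 0}}{3} = - \frac{\sqrt{W}}{3}$)
$T{\left(-139 \right)} - 7191 = - \frac{\sqrt{-139}}{3} - 7191 = - \frac{i \sqrt{139}}{3} - 7191 = -7191 - \frac{i \sqrt{139}}{3}$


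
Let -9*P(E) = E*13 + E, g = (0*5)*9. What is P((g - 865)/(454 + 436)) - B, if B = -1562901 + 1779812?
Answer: -173744500/801 ≈ -2.1691e+5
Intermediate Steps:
g = 0 (g = 0*9 = 0)
P(E) = -14*E/9 (P(E) = -(E*13 + E)/9 = -(13*E + E)/9 = -14*E/9)
B = 216911
P((g - 865)/(454 + 436)) - B = -14*(0 - 865)/(9*(454 + 436)) - 1*216911 = -(-12110)/(9*890) - 216911 = -14/9*(-173/178) - 216911 = 1211/801 - 216911 = -173744500/801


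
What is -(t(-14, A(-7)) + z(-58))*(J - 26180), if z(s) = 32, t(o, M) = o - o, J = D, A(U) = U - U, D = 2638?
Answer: 753344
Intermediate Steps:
A(U) = 0
J = 2638
t(o, M) = 0
-(t(-14, A(-7)) + z(-58))*(J - 26180) = -(0 + 32)*(2638 - 26180) = -32*(-23542) = -1*(-753344) = 753344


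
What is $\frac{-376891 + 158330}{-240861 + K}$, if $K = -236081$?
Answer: $\frac{218561}{476942} \approx 0.45825$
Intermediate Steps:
$\frac{-376891 + 158330}{-240861 + K} = \frac{-376891 + 158330}{-240861 - 236081} = - \frac{218561}{-476942} = \left(-218561\right) \left(- \frac{1}{476942}\right) = \frac{218561}{476942}$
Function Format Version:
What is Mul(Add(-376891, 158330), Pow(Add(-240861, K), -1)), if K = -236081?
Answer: Rational(218561, 476942) ≈ 0.45825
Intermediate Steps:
Mul(Add(-376891, 158330), Pow(Add(-240861, K), -1)) = Mul(Add(-376891, 158330), Pow(Add(-240861, -236081), -1)) = Mul(-218561, Pow(-476942, -1)) = Mul(-218561, Rational(-1, 476942)) = Rational(218561, 476942)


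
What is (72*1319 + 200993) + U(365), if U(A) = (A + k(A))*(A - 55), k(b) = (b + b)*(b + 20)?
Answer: 87534611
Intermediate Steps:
k(b) = 2*b*(20 + b) (k(b) = (2*b)*(20 + b) = 2*b*(20 + b))
U(A) = (-55 + A)*(A + 2*A*(20 + A)) (U(A) = (A + 2*A*(20 + A))*(A - 55) = (A + 2*A*(20 + A))*(-55 + A) = (-55 + A)*(A + 2*A*(20 + A)))
(72*1319 + 200993) + U(365) = (72*1319 + 200993) + 365*(-2255 - 69*365 + 2*365²) = (94968 + 200993) + 365*(-2255 - 25185 + 2*133225) = 295961 + 365*(-2255 - 25185 + 266450) = 295961 + 365*239010 = 295961 + 87238650 = 87534611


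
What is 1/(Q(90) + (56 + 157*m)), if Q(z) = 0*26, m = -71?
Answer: -1/11091 ≈ -9.0163e-5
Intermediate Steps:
Q(z) = 0
1/(Q(90) + (56 + 157*m)) = 1/(0 + (56 + 157*(-71))) = 1/(0 + (56 - 11147)) = 1/(0 - 11091) = 1/(-11091) = -1/11091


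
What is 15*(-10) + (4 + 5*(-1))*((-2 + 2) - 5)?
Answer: -145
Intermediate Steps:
15*(-10) + (4 + 5*(-1))*((-2 + 2) - 5) = -150 + (4 - 5)*(0 - 5) = -150 - 1*(-5) = -150 + 5 = -145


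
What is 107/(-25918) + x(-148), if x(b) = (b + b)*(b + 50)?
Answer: 751829237/25918 ≈ 29008.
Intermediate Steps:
x(b) = 2*b*(50 + b) (x(b) = (2*b)*(50 + b) = 2*b*(50 + b))
107/(-25918) + x(-148) = 107/(-25918) + 2*(-148)*(50 - 148) = 107*(-1/25918) + 2*(-148)*(-98) = -107/25918 + 29008 = 751829237/25918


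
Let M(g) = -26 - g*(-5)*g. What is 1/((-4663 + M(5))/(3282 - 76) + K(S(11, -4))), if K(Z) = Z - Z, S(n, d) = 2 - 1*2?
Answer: -229/326 ≈ -0.70245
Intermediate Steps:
S(n, d) = 0 (S(n, d) = 2 - 2 = 0)
K(Z) = 0
M(g) = -26 + 5*g**2 (M(g) = -26 - (-5*g)*g = -26 - (-5)*g**2 = -26 + 5*g**2)
1/((-4663 + M(5))/(3282 - 76) + K(S(11, -4))) = 1/((-4663 + (-26 + 5*5**2))/(3282 - 76) + 0) = 1/((-4663 + (-26 + 5*25))/3206 + 0) = 1/((-4663 + (-26 + 125))*(1/3206) + 0) = 1/((-4663 + 99)*(1/3206) + 0) = 1/(-4564*1/3206 + 0) = 1/(-326/229 + 0) = 1/(-326/229) = -229/326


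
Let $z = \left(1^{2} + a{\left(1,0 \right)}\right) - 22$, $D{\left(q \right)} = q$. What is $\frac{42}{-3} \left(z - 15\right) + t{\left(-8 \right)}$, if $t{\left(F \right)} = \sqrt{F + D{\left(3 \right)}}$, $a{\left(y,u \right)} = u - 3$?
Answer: $546 + i \sqrt{5} \approx 546.0 + 2.2361 i$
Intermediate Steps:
$a{\left(y,u \right)} = -3 + u$ ($a{\left(y,u \right)} = u - 3 = -3 + u$)
$t{\left(F \right)} = \sqrt{3 + F}$ ($t{\left(F \right)} = \sqrt{F + 3} = \sqrt{3 + F}$)
$z = -24$ ($z = \left(1^{2} + \left(-3 + 0\right)\right) - 22 = \left(1 - 3\right) - 22 = -2 - 22 = -24$)
$\frac{42}{-3} \left(z - 15\right) + t{\left(-8 \right)} = \frac{42}{-3} \left(-24 - 15\right) + \sqrt{3 - 8} = 42 \left(- \frac{1}{3}\right) \left(-39\right) + \sqrt{-5} = \left(-14\right) \left(-39\right) + i \sqrt{5} = 546 + i \sqrt{5}$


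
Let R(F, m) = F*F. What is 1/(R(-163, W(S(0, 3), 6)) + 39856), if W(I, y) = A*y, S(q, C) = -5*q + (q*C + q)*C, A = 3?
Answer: 1/66425 ≈ 1.5055e-5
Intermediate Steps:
S(q, C) = -5*q + C*(q + C*q) (S(q, C) = -5*q + (C*q + q)*C = -5*q + (q + C*q)*C = -5*q + C*(q + C*q))
W(I, y) = 3*y
R(F, m) = F**2
1/(R(-163, W(S(0, 3), 6)) + 39856) = 1/((-163)**2 + 39856) = 1/(26569 + 39856) = 1/66425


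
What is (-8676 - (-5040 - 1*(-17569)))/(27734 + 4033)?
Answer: -21205/31767 ≈ -0.66752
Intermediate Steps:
(-8676 - (-5040 - 1*(-17569)))/(27734 + 4033) = (-8676 - (-5040 + 17569))/31767 = (-8676 - 1*12529)*(1/31767) = (-8676 - 12529)*(1/31767) = -21205*1/31767 = -21205/31767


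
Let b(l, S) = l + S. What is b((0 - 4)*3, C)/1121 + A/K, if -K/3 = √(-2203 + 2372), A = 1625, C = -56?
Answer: -140329/3363 ≈ -41.727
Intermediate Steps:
b(l, S) = S + l
K = -39 (K = -3*√(-2203 + 2372) = -3*√169 = -3*13 = -39)
b((0 - 4)*3, C)/1121 + A/K = (-56 + (0 - 4)*3)/1121 + 1625/(-39) = (-56 - 4*3)*(1/1121) + 1625*(-1/39) = (-56 - 12)*(1/1121) - 125/3 = -68*1/1121 - 125/3 = -68/1121 - 125/3 = -140329/3363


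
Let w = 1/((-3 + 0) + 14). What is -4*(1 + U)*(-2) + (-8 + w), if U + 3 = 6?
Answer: 265/11 ≈ 24.091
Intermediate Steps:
U = 3 (U = -3 + 6 = 3)
w = 1/11 (w = 1/(-3 + 14) = 1/11 ≈ 0.090909)
-4*(1 + U)*(-2) + (-8 + w) = -4*(1 + 3)*(-2) + (-8 + 1/11) = -4*4*(-2) - 87/11 = -16*(-2) - 87/11 = 32 - 87/11 = 265/11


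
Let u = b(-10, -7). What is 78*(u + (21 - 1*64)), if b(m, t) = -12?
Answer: -4290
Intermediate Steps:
u = -12
78*(u + (21 - 1*64)) = 78*(-12 + (21 - 1*64)) = 78*(-12 + (21 - 64)) = 78*(-12 - 43) = 78*(-55) = -4290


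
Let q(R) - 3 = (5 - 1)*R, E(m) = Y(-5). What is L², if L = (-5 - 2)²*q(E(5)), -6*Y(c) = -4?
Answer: 693889/9 ≈ 77099.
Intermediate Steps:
Y(c) = ⅔ (Y(c) = -⅙*(-4) = ⅔)
E(m) = ⅔
q(R) = 3 + 4*R (q(R) = 3 + (5 - 1)*R = 3 + 4*R)
L = 833/3 (L = (-5 - 2)²*(3 + 4*(⅔)) = (-7)²*(3 + 8/3) = 49*(17/3) = 833/3 ≈ 277.67)
L² = (833/3)² = 693889/9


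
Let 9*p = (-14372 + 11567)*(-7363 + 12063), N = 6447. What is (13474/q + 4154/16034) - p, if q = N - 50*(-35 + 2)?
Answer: 31695933894009/21637883 ≈ 1.4648e+6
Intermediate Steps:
q = 8097 (q = 6447 - 50*(-35 + 2) = 6447 - 50*(-33) = 6447 - 1*(-1650) = 6447 + 1650 = 8097)
p = -4394500/3 (p = ((-14372 + 11567)*(-7363 + 12063))/9 = (-2805*4700)/9 = (⅑)*(-13183500) = -4394500/3 ≈ -1.4648e+6)
(13474/q + 4154/16034) - p = (13474/8097 + 4154/16034) - 1*(-4394500/3) = (13474*(1/8097) + 4154*(1/16034)) + 4394500/3 = (13474/8097 + 2077/8017) + 4394500/3 = 124838527/64913649 + 4394500/3 = 31695933894009/21637883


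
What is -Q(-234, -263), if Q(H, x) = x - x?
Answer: 0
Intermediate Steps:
Q(H, x) = 0
-Q(-234, -263) = -1*0 = 0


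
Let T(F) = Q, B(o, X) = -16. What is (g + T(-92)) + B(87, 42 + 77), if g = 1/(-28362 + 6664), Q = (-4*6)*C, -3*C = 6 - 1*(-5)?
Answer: 1562255/21698 ≈ 72.000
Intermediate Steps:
C = -11/3 (C = -(6 - 1*(-5))/3 = -(6 + 5)/3 = -⅓*11 = -11/3 ≈ -3.6667)
Q = 88 (Q = -4*6*(-11/3) = -24*(-11/3) = 88)
T(F) = 88
g = -1/21698 (g = 1/(-21698) = -1/21698 ≈ -4.6087e-5)
(g + T(-92)) + B(87, 42 + 77) = (-1/21698 + 88) - 16 = 1909423/21698 - 16 = 1562255/21698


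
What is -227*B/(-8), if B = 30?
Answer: 3405/4 ≈ 851.25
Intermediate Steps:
-227*B/(-8) = -6810/(-8) = -6810*(-1)/8 = -227*(-15/4) = 3405/4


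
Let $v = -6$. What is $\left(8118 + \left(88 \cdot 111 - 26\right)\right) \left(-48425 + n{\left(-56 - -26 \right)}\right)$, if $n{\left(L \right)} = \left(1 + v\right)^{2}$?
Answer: $-864424000$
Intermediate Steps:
$n{\left(L \right)} = 25$ ($n{\left(L \right)} = \left(1 - 6\right)^{2} = \left(-5\right)^{2} = 25$)
$\left(8118 + \left(88 \cdot 111 - 26\right)\right) \left(-48425 + n{\left(-56 - -26 \right)}\right) = \left(8118 + \left(88 \cdot 111 - 26\right)\right) \left(-48425 + 25\right) = \left(8118 + \left(9768 - 26\right)\right) \left(-48400\right) = \left(8118 + 9742\right) \left(-48400\right) = 17860 \left(-48400\right) = -864424000$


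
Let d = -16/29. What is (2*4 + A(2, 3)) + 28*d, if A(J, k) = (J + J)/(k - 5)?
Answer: -274/29 ≈ -9.4483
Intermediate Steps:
d = -16/29 (d = -16*1/29 = -16/29 ≈ -0.55172)
A(J, k) = 2*J/(-5 + k) (A(J, k) = (2*J)/(-5 + k) = 2*J/(-5 + k))
(2*4 + A(2, 3)) + 28*d = (2*4 + 2*2/(-5 + 3)) + 28*(-16/29) = (8 + 2*2/(-2)) - 448/29 = (8 + 2*2*(-½)) - 448/29 = (8 - 2) - 448/29 = 6 - 448/29 = -274/29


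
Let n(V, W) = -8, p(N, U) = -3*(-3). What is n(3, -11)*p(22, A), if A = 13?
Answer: -72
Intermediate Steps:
p(N, U) = 9
n(3, -11)*p(22, A) = -8*9 = -72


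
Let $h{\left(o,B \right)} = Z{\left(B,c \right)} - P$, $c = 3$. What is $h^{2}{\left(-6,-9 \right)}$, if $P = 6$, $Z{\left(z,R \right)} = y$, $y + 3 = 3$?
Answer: $36$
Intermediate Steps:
$y = 0$ ($y = -3 + 3 = 0$)
$Z{\left(z,R \right)} = 0$
$h{\left(o,B \right)} = -6$ ($h{\left(o,B \right)} = 0 - 6 = -6$)
$h^{2}{\left(-6,-9 \right)} = \left(-6\right)^{2} = 36$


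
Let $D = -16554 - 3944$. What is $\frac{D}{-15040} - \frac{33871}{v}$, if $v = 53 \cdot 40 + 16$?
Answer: $- \frac{29102257}{2007840} \approx -14.494$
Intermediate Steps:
$v = 2136$ ($v = 2120 + 16 = 2136$)
$D = -20498$
$\frac{D}{-15040} - \frac{33871}{v} = - \frac{20498}{-15040} - \frac{33871}{2136} = \left(-20498\right) \left(- \frac{1}{15040}\right) - \frac{33871}{2136} = \frac{10249}{7520} - \frac{33871}{2136} = - \frac{29102257}{2007840}$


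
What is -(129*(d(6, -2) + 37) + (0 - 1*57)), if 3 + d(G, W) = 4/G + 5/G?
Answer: -9045/2 ≈ -4522.5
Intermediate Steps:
d(G, W) = -3 + 9/G (d(G, W) = -3 + (4/G + 5/G) = -3 + 9/G)
-(129*(d(6, -2) + 37) + (0 - 1*57)) = -(129*((-3 + 9/6) + 37) + (0 - 1*57)) = -(129*((-3 + 9*(1/6)) + 37) + (0 - 57)) = -(129*((-3 + 3/2) + 37) - 57) = -(129*(-3/2 + 37) - 57) = -(129*(71/2) - 57) = -(9159/2 - 57) = -1*9045/2 = -9045/2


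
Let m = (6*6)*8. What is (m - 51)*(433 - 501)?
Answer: -16116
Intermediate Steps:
m = 288 (m = 36*8 = 288)
(m - 51)*(433 - 501) = (288 - 51)*(433 - 501) = 237*(-68) = -16116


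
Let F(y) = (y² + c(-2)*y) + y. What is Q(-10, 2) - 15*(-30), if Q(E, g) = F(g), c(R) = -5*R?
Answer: 476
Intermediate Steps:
F(y) = y² + 11*y (F(y) = (y² + (-5*(-2))*y) + y = (y² + 10*y) + y = y² + 11*y)
Q(E, g) = g*(11 + g)
Q(-10, 2) - 15*(-30) = 2*(11 + 2) - 15*(-30) = 2*13 + 450 = 26 + 450 = 476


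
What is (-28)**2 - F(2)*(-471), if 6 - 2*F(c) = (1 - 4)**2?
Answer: 155/2 ≈ 77.500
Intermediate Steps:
F(c) = -3/2 (F(c) = 3 - (1 - 4)**2/2 = 3 - 1/2*(-3)**2 = 3 - 1/2*9 = 3 - 9/2 = -3/2)
(-28)**2 - F(2)*(-471) = (-28)**2 - (-3)*(-471)/2 = 784 - 1*1413/2 = 784 - 1413/2 = 155/2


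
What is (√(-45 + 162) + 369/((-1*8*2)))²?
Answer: 166113/256 - 1107*√13/8 ≈ 149.96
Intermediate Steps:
(√(-45 + 162) + 369/((-1*8*2)))² = (√117 + 369/((-8*2)))² = (3*√13 + 369/(-16))² = (3*√13 + 369*(-1/16))² = (3*√13 - 369/16)² = (-369/16 + 3*√13)²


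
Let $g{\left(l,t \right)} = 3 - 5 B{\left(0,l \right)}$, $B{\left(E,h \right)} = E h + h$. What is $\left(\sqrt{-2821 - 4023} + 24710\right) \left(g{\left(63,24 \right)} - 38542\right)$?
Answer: $-960082340 - 77708 i \sqrt{1711} \approx -9.6008 \cdot 10^{8} - 3.2143 \cdot 10^{6} i$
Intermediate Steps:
$B{\left(E,h \right)} = h + E h$
$g{\left(l,t \right)} = 3 - 5 l$ ($g{\left(l,t \right)} = 3 - 5 l \left(1 + 0\right) = 3 - 5 l 1 = 3 - 5 l$)
$\left(\sqrt{-2821 - 4023} + 24710\right) \left(g{\left(63,24 \right)} - 38542\right) = \left(\sqrt{-2821 - 4023} + 24710\right) \left(\left(3 - 315\right) - 38542\right) = \left(\sqrt{-6844} + 24710\right) \left(\left(3 - 315\right) - 38542\right) = \left(2 i \sqrt{1711} + 24710\right) \left(-312 - 38542\right) = \left(24710 + 2 i \sqrt{1711}\right) \left(-38854\right) = -960082340 - 77708 i \sqrt{1711}$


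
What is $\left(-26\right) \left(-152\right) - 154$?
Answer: $3798$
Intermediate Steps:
$\left(-26\right) \left(-152\right) - 154 = 3952 - 154 = 3798$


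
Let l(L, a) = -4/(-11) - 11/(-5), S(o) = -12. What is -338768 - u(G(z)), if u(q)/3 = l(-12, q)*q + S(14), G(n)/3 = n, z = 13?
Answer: -18646757/55 ≈ -3.3903e+5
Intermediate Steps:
G(n) = 3*n
l(L, a) = 141/55 (l(L, a) = -4*(-1/11) - 11*(-1/5) = 4/11 + 11/5 = 141/55)
u(q) = -36 + 423*q/55 (u(q) = 3*(141*q/55 - 12) = 3*(-12 + 141*q/55) = -36 + 423*q/55)
-338768 - u(G(z)) = -338768 - (-36 + 423*(3*13)/55) = -338768 - (-36 + (423/55)*39) = -338768 - (-36 + 16497/55) = -338768 - 1*14517/55 = -338768 - 14517/55 = -18646757/55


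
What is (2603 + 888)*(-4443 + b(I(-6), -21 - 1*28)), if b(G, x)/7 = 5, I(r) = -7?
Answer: -15388328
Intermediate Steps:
b(G, x) = 35 (b(G, x) = 7*5 = 35)
(2603 + 888)*(-4443 + b(I(-6), -21 - 1*28)) = (2603 + 888)*(-4443 + 35) = 3491*(-4408) = -15388328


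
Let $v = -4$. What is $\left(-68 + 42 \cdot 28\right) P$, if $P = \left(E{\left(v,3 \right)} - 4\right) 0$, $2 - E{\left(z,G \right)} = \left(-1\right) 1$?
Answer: $0$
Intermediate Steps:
$E{\left(z,G \right)} = 3$ ($E{\left(z,G \right)} = 2 - \left(-1\right) 1 = 2 - -1 = 2 + 1 = 3$)
$P = 0$ ($P = \left(3 - 4\right) 0 = \left(-1\right) 0 = 0$)
$\left(-68 + 42 \cdot 28\right) P = \left(-68 + 42 \cdot 28\right) 0 = \left(-68 + 1176\right) 0 = 1108 \cdot 0 = 0$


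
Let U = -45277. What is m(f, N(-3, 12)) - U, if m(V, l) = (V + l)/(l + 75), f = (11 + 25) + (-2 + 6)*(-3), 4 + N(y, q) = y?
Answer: 181109/4 ≈ 45277.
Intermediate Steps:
N(y, q) = -4 + y
f = 24 (f = 36 + 4*(-3) = 36 - 12 = 24)
m(V, l) = (V + l)/(75 + l)
m(f, N(-3, 12)) - U = (24 + (-4 - 3))/(75 + (-4 - 3)) - 1*(-45277) = (24 - 7)/(75 - 7) + 45277 = 17/68 + 45277 = (1/68)*17 + 45277 = 1/4 + 45277 = 181109/4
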